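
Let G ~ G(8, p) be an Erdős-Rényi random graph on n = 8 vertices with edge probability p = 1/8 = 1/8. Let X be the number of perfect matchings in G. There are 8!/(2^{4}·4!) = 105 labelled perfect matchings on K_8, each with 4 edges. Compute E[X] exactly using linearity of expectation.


K_8 has 8!/(2^{4}·4!) = 105 labelled perfect matchings.
For each such perfect matching H, let X_H = 1 if all 4 edges of H are present in G. Then P[X_H = 1] = p^{4} = (1/8)^{4} = 1/4096.
By linearity: E[X] = Σ_H E[X_H] = 105 · p^{4} = 105 · 1/4096 = 105/4096.
Numerically: E[X] ≈ 0.0256.

E[X] = 105 · (1/8)^{4} = 105/4096 ≈ 0.0256.


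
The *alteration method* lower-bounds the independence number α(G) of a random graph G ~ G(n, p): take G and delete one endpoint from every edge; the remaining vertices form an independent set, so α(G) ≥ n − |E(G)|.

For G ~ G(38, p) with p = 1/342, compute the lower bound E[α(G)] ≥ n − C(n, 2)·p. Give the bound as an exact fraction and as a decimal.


E[|E(G)|] = C(38, 2)·p = 703 · (1/342) = 37/18.
E[α(G)] ≥ n − E[|E(G)|] = 38 − 37/18 = 647/18.
Numerically: ≈ 35.94444.
(This is only a lower bound; the true E[α(G)] may be larger.)

E[α(G)] ≥ 647/18 ≈ 35.94444.


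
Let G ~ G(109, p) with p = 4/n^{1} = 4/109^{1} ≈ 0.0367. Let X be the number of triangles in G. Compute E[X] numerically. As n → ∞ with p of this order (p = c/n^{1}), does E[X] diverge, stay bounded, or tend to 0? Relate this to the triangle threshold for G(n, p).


Number of potential triangles: C(109, 3) = 209934.
Each occurs with probability p³ ≈ (0.0367)³ ≈ 4.941974e-05.
By linearity: E[X] = C(109, 3)·p³ ≈ 209934 · 4.941974e-05 ≈ 10.3749.
Here α = 1, so p = 4/n is exactly at the triangle threshold p ~ 1/n. Asymptotically E[X] → c³/6 = 4³/6 = 32/3 ≈ 10.6667, a bounded constant. In this regime the triangle count is asymptotically Poisson(c³/6).

E[X] ≈ 10.3749; in regime p = Θ(1/n^{1}) E[X] stays bounded (at the triangle threshold p ~ 1/n).


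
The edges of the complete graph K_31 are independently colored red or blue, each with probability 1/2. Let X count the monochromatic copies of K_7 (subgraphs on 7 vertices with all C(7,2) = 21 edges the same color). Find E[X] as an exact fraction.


Let X = Σ_S X_S over the C(31, 7) = 2629575 subsets S of size 7, where X_S = 1 if the K_7 on S is monochromatic.
For a fixed S, the K_7 on S has C(7, 2) = 21 edges. P[all 21 edges red] = (1/2)^21, and likewise for blue, so P[monochromatic] = 2·(1/2)^21 = 2^{1 − 21} = 1/1048576.
By linearity of expectation: E[X] = C(31, 7) · 2^{1 − 21} = 2629575 · 1/1048576 = 2629575/1048576.
Numerically: E[X] ≈ 2.508.

E[X] = C(31,7)·2^(1−C(7,2)) = 2629575/1048576 ≈ 2.508.


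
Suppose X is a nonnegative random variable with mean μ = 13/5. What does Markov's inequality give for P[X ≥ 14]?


μ = E[X] = 13/5, a = 14.
Markov: P[X ≥ 14] ≤ μ/a = (13/5)/14 = 13/70.
Numerically: ≈ 0.1857.
(Since a = 14 > μ = 2.6000, the bound 13/70 is < 1 and informative.)

P[X ≥ 14] ≤ 13/70 ≈ 0.1857.


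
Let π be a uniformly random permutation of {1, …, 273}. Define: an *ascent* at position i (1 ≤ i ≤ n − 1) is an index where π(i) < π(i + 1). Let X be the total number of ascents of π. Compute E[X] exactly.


Write X = Σ X_I over i = 1, …, 272, with X_I the indicator of one ascent.
There are 272 indicators.
For each fixed i, the pair (π(i), π(i+1)) is a uniformly random ordered pair of distinct values from {1, …, 273}; by symmetry P[π(i) < π(i+1)] = 1/2.
By linearity: E[X] = 272 · (1/2) = (273 − 1) · (1/2) = 136 ≈ 136.0000.

E[X] = 136 = 136.0000.


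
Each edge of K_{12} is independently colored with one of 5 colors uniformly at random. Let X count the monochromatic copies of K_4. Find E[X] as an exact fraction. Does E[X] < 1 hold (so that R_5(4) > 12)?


E[X] = C(12, 4) · 5^{1 − 6} = 495 · 5^{−5} = 495/3125.
As a reduced fraction: E[X] = 99/625 ≈ 0.1584000.
Is E[X] < 1? YES.
Since E[X] < 1, there exists a 5-coloring of K_{12} with no monochromatic K_4; hence R_5(4) > 12.

E[X] = 99/625 ≈ 0.1584000; E[X] < 1, so R_5(4) > 12.


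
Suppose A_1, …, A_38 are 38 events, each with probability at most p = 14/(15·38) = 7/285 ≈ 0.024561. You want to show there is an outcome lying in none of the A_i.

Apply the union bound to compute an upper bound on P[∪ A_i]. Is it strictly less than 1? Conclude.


Union bound: P[∪_{i=1}^{38} A_i] ≤ Σ_i P[A_i] ≤ 38·p = 38·(7/285) = 14/15.
Numerically: 14/15 ≈ 0.933333.
Is 14/15 < 1? YES.
Since P[∪ A_i] ≤ 14/15 < 1, the complement has P[∩ A_i^c] ≥ 1 − 14/15 = 1/15 > 0, so some outcome avoids every A_i.

38·p = 14/15 ≈ 0.933333; existence CERTIFIED by the union bound.


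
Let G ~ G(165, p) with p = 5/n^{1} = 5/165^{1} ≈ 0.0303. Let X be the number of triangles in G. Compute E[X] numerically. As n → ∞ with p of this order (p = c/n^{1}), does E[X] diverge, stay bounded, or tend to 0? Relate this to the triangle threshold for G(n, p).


Number of potential triangles: C(165, 3) = 735130.
Each occurs with probability p³ ≈ (0.0303)³ ≈ 2.782647e-05.
By linearity: E[X] = C(165, 3)·p³ ≈ 735130 · 2.782647e-05 ≈ 20.4561.
Here α = 1, so p = 5/n is exactly at the triangle threshold p ~ 1/n. Asymptotically E[X] → c³/6 = 5³/6 = 125/6 ≈ 20.8333, a bounded constant. In this regime the triangle count is asymptotically Poisson(c³/6).

E[X] ≈ 20.4561; in regime p = Θ(1/n^{1}) E[X] stays bounded (at the triangle threshold p ~ 1/n).


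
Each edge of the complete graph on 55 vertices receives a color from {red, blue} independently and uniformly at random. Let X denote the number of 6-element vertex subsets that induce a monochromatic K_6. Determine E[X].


Let X = Σ_S X_S over the C(55, 6) = 28989675 subsets S of size 6, where X_S = 1 if the K_6 on S is monochromatic.
For a fixed S, the K_6 on S has C(6, 2) = 15 edges. P[all 15 edges red] = (1/2)^15, and likewise for blue, so P[monochromatic] = 2·(1/2)^15 = 2^{1 − 15} = 1/16384.
Summing: E[X] = C(55, 6) · 2^{1 − 15} = 28989675 · 1/16384 = 28989675/16384.
Numerically: E[X] ≈ 1769.389343.

E[X] = C(55,6)·2^(1−C(6,2)) = 28989675/16384 ≈ 1769.389343.


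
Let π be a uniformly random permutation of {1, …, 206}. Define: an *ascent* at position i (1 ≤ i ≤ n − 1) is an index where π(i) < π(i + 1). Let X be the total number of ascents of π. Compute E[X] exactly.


Write X = Σ X_I over i = 1, …, 205, with X_I the indicator of one ascent.
There are 205 indicators.
For each fixed i, the pair (π(i), π(i+1)) is a uniformly random ordered pair of distinct values from {1, …, 206}; by symmetry P[π(i) < π(i+1)] = 1/2.
By linearity: E[X] = 205 · (1/2) = (206 − 1) · (1/2) = 205/2 ≈ 102.5000.

E[X] = 205/2 = 102.5000.


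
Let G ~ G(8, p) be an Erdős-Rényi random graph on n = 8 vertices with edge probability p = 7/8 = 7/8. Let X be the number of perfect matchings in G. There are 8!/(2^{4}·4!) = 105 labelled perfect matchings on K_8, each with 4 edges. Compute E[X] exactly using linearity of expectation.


K_8 has 8!/(2^{4}·4!) = 105 labelled perfect matchings.
For each such perfect matching H, let X_H = 1 if all 4 edges of H are present in G. Then P[X_H = 1] = p^{4} = (7/8)^{4} = 2401/4096.
Summing the indicators: E[X] = Σ_H E[X_H] = 105 · p^{4} = 105 · 2401/4096 = 252105/4096.
Numerically: E[X] ≈ 61.55.

E[X] = 105 · (7/8)^{4} = 252105/4096 ≈ 61.55.


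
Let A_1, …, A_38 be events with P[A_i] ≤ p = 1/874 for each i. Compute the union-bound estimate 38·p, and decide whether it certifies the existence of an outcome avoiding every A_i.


Union bound: P[∪_{i=1}^{38} A_i] ≤ Σ_i P[A_i] ≤ 38·p = 38·(1/874) = 1/23.
Numerically: 1/23 ≈ 0.043.
Is 1/23 < 1? YES.
Since P[∪ A_i] ≤ 1/23 < 1, the complement has P[∩ A_i^c] ≥ 1 − 1/23 = 22/23 > 0, so some outcome avoids every A_i.

38·p = 1/23 ≈ 0.043; existence CERTIFIED by the union bound.


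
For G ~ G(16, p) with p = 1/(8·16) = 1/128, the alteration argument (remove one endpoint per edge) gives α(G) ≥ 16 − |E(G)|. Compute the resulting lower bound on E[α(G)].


E[|E(G)|] = C(16, 2)·p = 120 · (1/128) = 15/16.
E[α(G)] ≥ n − E[|E(G)|] = 16 − 15/16 = 241/16.
Numerically: ≈ 15.06250.
(This is only a lower bound; the true E[α(G)] may be larger.)

E[α(G)] ≥ 241/16 ≈ 15.06250.


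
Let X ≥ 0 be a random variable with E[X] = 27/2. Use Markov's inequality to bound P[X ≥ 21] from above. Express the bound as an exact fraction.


μ = E[X] = 27/2, a = 21.
Markov: P[X ≥ 21] ≤ μ/a = (27/2)/21 = 9/14.
Numerically: ≈ 0.64286.
(Since a = 21 > μ = 13.50000, the bound 9/14 is < 1 and informative.)

P[X ≥ 21] ≤ 9/14 ≈ 0.64286.


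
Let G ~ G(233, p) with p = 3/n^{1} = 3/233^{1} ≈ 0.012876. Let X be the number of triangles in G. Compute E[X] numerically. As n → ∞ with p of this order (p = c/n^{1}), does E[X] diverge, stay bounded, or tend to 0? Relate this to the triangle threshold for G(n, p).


Number of potential triangles: C(233, 3) = 2081156.
Each occurs with probability p³ ≈ (0.012876)³ ≈ 2.1344992e-06.
By linearity: E[X] = C(233, 3)·p³ ≈ 2081156 · 2.1344992e-06 ≈ 4.44223.
Here α = 1, so p = 3/n is exactly at the triangle threshold p ~ 1/n. Asymptotically E[X] → c³/6 = 3³/6 = 9/2 ≈ 4.50000, a bounded constant. In this regime the triangle count is asymptotically Poisson(c³/6).

E[X] ≈ 4.44223; in regime p = Θ(1/n^{1}) E[X] stays bounded (at the triangle threshold p ~ 1/n).


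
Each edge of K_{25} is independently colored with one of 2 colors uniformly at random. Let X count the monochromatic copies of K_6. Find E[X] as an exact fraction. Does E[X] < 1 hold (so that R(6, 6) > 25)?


E[X] = C(25, 6) · 2^{1 − 15} = 177100 · 2^{−14} = 177100/16384.
As a reduced fraction: E[X] = 44275/4096 ≈ 10.8093262.
Is E[X] < 1? NO.
Since E[X] ≥ 1, the first-moment bound is inconclusive at n = 25; it does NOT by itself certify R(6, 6) > 25.

E[X] = 44275/4096 ≈ 10.8093262; E[X] ≥ 1; first-moment method inconclusive here.


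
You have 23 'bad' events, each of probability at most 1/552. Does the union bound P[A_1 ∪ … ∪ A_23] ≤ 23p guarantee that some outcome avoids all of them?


Union bound: P[∪_{i=1}^{23} A_i] ≤ Σ_i P[A_i] ≤ 23·p = 23·(1/552) = 1/24.
Numerically: 1/24 ≈ 0.0416667.
Is 1/24 < 1? YES.
Since P[∪ A_i] ≤ 1/24 < 1, the complement has P[∩ A_i^c] ≥ 1 − 1/24 = 23/24 > 0, so some outcome avoids every A_i.

23·p = 1/24 ≈ 0.0416667; existence CERTIFIED by the union bound.


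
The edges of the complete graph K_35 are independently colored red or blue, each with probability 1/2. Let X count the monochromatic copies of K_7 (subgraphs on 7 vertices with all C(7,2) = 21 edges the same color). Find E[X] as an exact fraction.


Let X = Σ_S X_S over the C(35, 7) = 6724520 subsets S of size 7, where X_S = 1 if the K_7 on S is monochromatic.
For a fixed S, the K_7 on S has C(7, 2) = 21 edges. P[all 21 edges red] = (1/2)^21, and likewise for blue, so P[monochromatic] = 2·(1/2)^21 = 2^{1 − 21} = 1/1048576.
By linearity of expectation: E[X] = C(35, 7) · 2^{1 − 21} = 6724520 · 1/1048576 = 840565/131072.
Numerically: E[X] ≈ 6.41300.

E[X] = C(35,7)·2^(1−C(7,2)) = 840565/131072 ≈ 6.41300.


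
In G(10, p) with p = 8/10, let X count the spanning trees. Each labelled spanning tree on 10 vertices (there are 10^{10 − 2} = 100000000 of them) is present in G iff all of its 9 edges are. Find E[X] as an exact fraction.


K_10 has 10^{10 − 2} = 100000000 labelled spanning trees.
For each such spanning tree H, let X_H = 1 if all 9 edges of H are present in G. Then P[X_H = 1] = p^{9} = (4/5)^{9} = 262144/1953125.
By linearity: E[X] = Σ_H E[X_H] = 100000000 · p^{9} = 100000000 · 262144/1953125 = 67108864/5.
Numerically: E[X] ≈ 1.34e+07.

E[X] = 100000000 · (4/5)^{9} = 67108864/5 ≈ 1.34e+07.


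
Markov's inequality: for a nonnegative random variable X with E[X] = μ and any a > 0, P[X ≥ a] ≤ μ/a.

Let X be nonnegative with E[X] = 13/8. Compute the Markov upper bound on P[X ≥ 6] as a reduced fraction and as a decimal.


μ = E[X] = 13/8, a = 6.
Markov: P[X ≥ 6] ≤ μ/a = (13/8)/6 = 13/48.
Numerically: ≈ 0.2708.
(Since a = 6 > μ = 1.6250, the bound 13/48 is < 1 and informative.)

P[X ≥ 6] ≤ 13/48 ≈ 0.2708.


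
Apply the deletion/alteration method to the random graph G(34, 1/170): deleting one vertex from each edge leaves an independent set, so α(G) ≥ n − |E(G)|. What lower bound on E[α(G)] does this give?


E[|E(G)|] = C(34, 2)·p = 561 · (1/170) = 33/10.
E[α(G)] ≥ n − E[|E(G)|] = 34 − 33/10 = 307/10.
Numerically: ≈ 30.700000.
(This is only a lower bound; the true E[α(G)] may be larger.)

E[α(G)] ≥ 307/10 ≈ 30.700000.


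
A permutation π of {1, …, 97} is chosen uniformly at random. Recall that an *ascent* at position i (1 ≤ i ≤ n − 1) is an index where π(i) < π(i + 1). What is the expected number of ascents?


Write X = Σ X_I over i = 1, …, 96, with X_I the indicator of one ascent.
There are 96 indicators.
For each fixed i, the pair (π(i), π(i+1)) is a uniformly random ordered pair of distinct values from {1, …, 97}; by symmetry P[π(i) < π(i+1)] = 1/2.
By linearity: E[X] = 96 · (1/2) = (97 − 1) · (1/2) = 48 ≈ 48.00000.

E[X] = 48 = 48.00000.


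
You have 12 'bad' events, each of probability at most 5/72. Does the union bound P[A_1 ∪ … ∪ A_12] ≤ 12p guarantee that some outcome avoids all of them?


Union bound: P[∪_{i=1}^{12} A_i] ≤ Σ_i P[A_i] ≤ 12·p = 12·(5/72) = 5/6.
Numerically: 5/6 ≈ 0.8333.
Is 5/6 < 1? YES.
Since P[∪ A_i] ≤ 5/6 < 1, the complement has P[∩ A_i^c] ≥ 1 − 5/6 = 1/6 > 0, so some outcome avoids every A_i.

12·p = 5/6 ≈ 0.8333; existence CERTIFIED by the union bound.


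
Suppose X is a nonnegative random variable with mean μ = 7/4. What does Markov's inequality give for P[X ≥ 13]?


μ = E[X] = 7/4, a = 13.
Markov: P[X ≥ 13] ≤ μ/a = (7/4)/13 = 7/52.
Numerically: ≈ 0.13462.
(Since a = 13 > μ = 1.75000, the bound 7/52 is < 1 and informative.)

P[X ≥ 13] ≤ 7/52 ≈ 0.13462.


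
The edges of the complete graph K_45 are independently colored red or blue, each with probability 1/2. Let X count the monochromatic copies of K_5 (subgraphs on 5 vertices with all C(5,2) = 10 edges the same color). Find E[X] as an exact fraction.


Let X = Σ_S X_S over the C(45, 5) = 1221759 subsets S of size 5, where X_S = 1 if the K_5 on S is monochromatic.
For a fixed S, the K_5 on S has C(5, 2) = 10 edges. P[all 10 edges red] = (1/2)^10, and likewise for blue, so P[monochromatic] = 2·(1/2)^10 = 2^{1 − 10} = 1/512.
By linearity: E[X] = C(45, 5) · 2^{1 − 10} = 1221759 · 1/512 = 1221759/512.
Numerically: E[X] ≈ 2386.24805.

E[X] = C(45,5)·2^(1−C(5,2)) = 1221759/512 ≈ 2386.24805.


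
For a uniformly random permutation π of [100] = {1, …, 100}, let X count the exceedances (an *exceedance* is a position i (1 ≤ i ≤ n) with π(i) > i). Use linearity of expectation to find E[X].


Write X = Σ_{i=1}^{100} X_i, where X_i = 1_{π(i) > i}.
For each fixed i, π(i) is uniform over {1, …, 100} (marginal of a uniform permutation), so P[π(i) > i] = (n − i)/n. Summing: Σ_{i=1}^{100} (n − i)/n = (0 + 1 + … + 99)/100 = 100(100 − 1)/(2·100) = (100 − 1)/2.
Hence E[X] = Σ_{i=1}^{100} (100 − i)/100 = 99/2 ≈ 49.500.

E[X] = 99/2 = 49.500.


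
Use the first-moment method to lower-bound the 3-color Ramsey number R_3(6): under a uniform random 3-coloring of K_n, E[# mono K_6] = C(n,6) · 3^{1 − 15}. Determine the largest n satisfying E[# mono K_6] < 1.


We need C(n, 6) · 3^{1 − 15} < 1, i.e. C(n, 6) < 3^{15 − 1} = 4782969.
Check values of n near the boundary:
  n = 37: C(37, 6) = 2324784; 2324784 < 4782969? YES
  n = 38: C(38, 6) = 2760681; 2760681 < 4782969? YES
  n = 39: C(39, 6) = 3262623; 3262623 < 4782969? YES
  n = 40: C(40, 6) = 3838380; 3838380 < 4782969? YES
  n = 41: C(41, 6) = 4496388; 4496388 < 4782969? YES
  n = 42: C(42, 6) = 5245786; 5245786 < 4782969? NO
  n = 43: C(43, 6) = 6096454; 6096454 < 4782969? NO
  n = 44: C(44, 6) = 7059052; 7059052 < 4782969? NO
The largest n with C(n, 6) < 4782969 is n = 41 (where E[X] = 1498796/1594323 ≈ 0.9401). Hence R_3(6) > 41, i.e. R_3(6) ≥ 42.

Largest n = 41; hence R_3(6) > 41.


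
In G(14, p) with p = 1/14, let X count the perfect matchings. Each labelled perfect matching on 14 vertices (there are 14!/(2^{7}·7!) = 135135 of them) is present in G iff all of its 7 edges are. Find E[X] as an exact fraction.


K_14 has 14!/(2^{7}·7!) = 135135 labelled perfect matchings.
For each such perfect matching H, let X_H = 1 if all 7 edges of H are present in G. Then P[X_H = 1] = p^{7} = (1/14)^{7} = 1/105413504.
Summing the indicators: E[X] = Σ_H E[X_H] = 135135 · p^{7} = 135135 · 1/105413504 = 19305/15059072.
Numerically: E[X] ≈ 0.00128.

E[X] = 135135 · (1/14)^{7} = 19305/15059072 ≈ 0.00128.


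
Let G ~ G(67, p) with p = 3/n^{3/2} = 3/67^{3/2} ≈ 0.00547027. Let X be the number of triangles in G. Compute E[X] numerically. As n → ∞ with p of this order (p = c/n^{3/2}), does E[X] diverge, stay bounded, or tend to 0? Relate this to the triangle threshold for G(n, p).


Number of potential triangles: C(67, 3) = 47905.
Each occurs with probability p³ ≈ (0.00547027)³ ≈ 1.63691886e-07.
By linearity: E[X] = C(67, 3)·p³ ≈ 47905 · 1.63691886e-07 ≈ 0.007842.
Since α = 3/2 > 1, p = c/n^{3/2} = o(1/n) is below the triangle threshold p ~ 1/n. Asymptotically E[X] ~ (c³/6)·n^{3(1−α)} = (3³/6)·n^{-1.5} → 0, so by Markov's inequality G has no triangles w.h.p.

E[X] ≈ 0.007842; in regime p = Θ(1/n^{3/2}) E[X] tends to 0 (below the triangle threshold p ~ 1/n).


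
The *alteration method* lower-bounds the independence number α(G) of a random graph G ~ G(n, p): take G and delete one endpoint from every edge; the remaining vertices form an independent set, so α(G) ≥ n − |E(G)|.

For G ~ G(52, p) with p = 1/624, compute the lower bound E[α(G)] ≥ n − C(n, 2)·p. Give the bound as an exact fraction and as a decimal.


E[|E(G)|] = C(52, 2)·p = 1326 · (1/624) = 17/8.
E[α(G)] ≥ n − E[|E(G)|] = 52 − 17/8 = 399/8.
Numerically: ≈ 49.875000.
(This is only a lower bound; the true E[α(G)] may be larger.)

E[α(G)] ≥ 399/8 ≈ 49.875000.


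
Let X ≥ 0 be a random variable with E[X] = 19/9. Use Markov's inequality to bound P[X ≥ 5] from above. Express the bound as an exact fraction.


μ = E[X] = 19/9, a = 5.
Markov: P[X ≥ 5] ≤ μ/a = (19/9)/5 = 19/45.
Numerically: ≈ 0.422222.
(Since a = 5 > μ = 2.111111, the bound 19/45 is < 1 and informative.)

P[X ≥ 5] ≤ 19/45 ≈ 0.422222.


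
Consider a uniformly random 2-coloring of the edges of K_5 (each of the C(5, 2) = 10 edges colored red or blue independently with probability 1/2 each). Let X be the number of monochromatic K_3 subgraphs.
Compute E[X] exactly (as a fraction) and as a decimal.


Let X = Σ_S X_S over the C(5, 3) = 10 subsets S of size 3, where X_S = 1 if the K_3 on S is monochromatic.
For a fixed S, the K_3 on S has C(3, 2) = 3 edges. P[all 3 edges red] = (1/2)^3, and likewise for blue, so P[monochromatic] = 2·(1/2)^3 = 2^{1 − 3} = 1/4.
By linearity: E[X] = C(5, 3) · 2^{1 − 3} = 10 · 1/4 = 5/2.
Numerically: E[X] ≈ 2.500.

E[X] = C(5,3)·2^(1−C(3,2)) = 5/2 ≈ 2.500.


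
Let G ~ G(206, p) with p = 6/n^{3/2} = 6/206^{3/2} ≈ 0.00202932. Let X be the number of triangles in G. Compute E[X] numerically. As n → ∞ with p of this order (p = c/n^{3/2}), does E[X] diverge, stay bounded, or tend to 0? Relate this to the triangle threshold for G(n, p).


Number of potential triangles: C(206, 3) = 1435820.
Each occurs with probability p³ ≈ (0.00202932)³ ≈ 8.35701650e-09.
By linearity: E[X] = C(206, 3)·p³ ≈ 1435820 · 8.35701650e-09 ≈ 0.011999.
Since α = 3/2 > 1, p = c/n^{3/2} = o(1/n) is below the triangle threshold p ~ 1/n. Asymptotically E[X] ~ (c³/6)·n^{3(1−α)} = (6³/6)·n^{-1.5} → 0, so by Markov's inequality G has no triangles w.h.p.

E[X] ≈ 0.011999; in regime p = Θ(1/n^{3/2}) E[X] tends to 0 (below the triangle threshold p ~ 1/n).


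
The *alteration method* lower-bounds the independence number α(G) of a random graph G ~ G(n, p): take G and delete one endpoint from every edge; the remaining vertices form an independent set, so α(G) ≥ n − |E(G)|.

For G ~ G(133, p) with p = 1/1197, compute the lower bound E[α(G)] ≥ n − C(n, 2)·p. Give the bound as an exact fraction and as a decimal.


E[|E(G)|] = C(133, 2)·p = 8778 · (1/1197) = 22/3.
E[α(G)] ≥ n − E[|E(G)|] = 133 − 22/3 = 377/3.
Numerically: ≈ 125.667.
(This is only a lower bound; the true E[α(G)] may be larger.)

E[α(G)] ≥ 377/3 ≈ 125.667.


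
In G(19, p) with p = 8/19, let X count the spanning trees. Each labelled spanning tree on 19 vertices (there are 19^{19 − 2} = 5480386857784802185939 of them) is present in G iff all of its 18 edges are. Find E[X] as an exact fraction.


K_19 has 19^{19 − 2} = 5480386857784802185939 labelled spanning trees.
For each such spanning tree H, let X_H = 1 if all 18 edges of H are present in G. Then P[X_H = 1] = p^{18} = (8/19)^{18} = 18014398509481984/104127350297911241532841.
Summing the indicators: E[X] = Σ_H E[X_H] = 5480386857784802185939 · p^{18} = 5480386857784802185939 · 18014398509481984/104127350297911241532841 = 18014398509481984/19.
Numerically: E[X] ≈ 9.48e+14.

E[X] = 5480386857784802185939 · (8/19)^{18} = 18014398509481984/19 ≈ 9.48e+14.


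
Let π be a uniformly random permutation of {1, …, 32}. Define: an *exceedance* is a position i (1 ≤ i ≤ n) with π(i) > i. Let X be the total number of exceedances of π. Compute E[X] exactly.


Write X = Σ_{i=1}^{32} X_i, where X_i = 1_{π(i) > i}.
For each fixed i, π(i) is uniform over {1, …, 32} (marginal of a uniform permutation), so P[π(i) > i] = (n − i)/n. Summing: Σ_{i=1}^{32} (n − i)/n = (0 + 1 + … + 31)/32 = 32(32 − 1)/(2·32) = (32 − 1)/2.
Hence E[X] = Σ_{i=1}^{32} (32 − i)/32 = 31/2 ≈ 15.500.

E[X] = 31/2 = 15.500.


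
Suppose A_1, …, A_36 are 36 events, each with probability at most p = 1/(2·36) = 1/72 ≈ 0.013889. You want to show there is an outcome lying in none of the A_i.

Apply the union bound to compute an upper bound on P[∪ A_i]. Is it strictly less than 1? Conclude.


Union bound: P[∪_{i=1}^{36} A_i] ≤ Σ_i P[A_i] ≤ 36·p = 36·(1/72) = 1/2.
Numerically: 1/2 ≈ 0.500000.
Is 1/2 < 1? YES.
Since P[∪ A_i] ≤ 1/2 < 1, the complement has P[∩ A_i^c] ≥ 1 − 1/2 = 1/2 > 0, so some outcome avoids every A_i.

36·p = 1/2 ≈ 0.500000; existence CERTIFIED by the union bound.


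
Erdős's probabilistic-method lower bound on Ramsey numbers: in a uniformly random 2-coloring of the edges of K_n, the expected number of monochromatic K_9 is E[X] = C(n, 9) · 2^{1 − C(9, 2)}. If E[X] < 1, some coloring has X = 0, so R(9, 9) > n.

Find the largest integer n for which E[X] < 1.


We need C(n, 9) · 2^{1 − 36} < 1, i.e. C(n, 9) < 2^{36 − 1} = 34359738368.
Check values of n near the boundary:
  n = 64: C(64, 9) = 27540584512; 27540584512 < 34359738368? YES
  n = 65: C(65, 9) = 31966749880; 31966749880 < 34359738368? YES
  n = 66: C(66, 9) = 37014131440; 37014131440 < 34359738368? NO
  n = 67: C(67, 9) = 42757703560; 42757703560 < 34359738368? NO
  n = 68: C(68, 9) = 49280065120; 49280065120 < 34359738368? NO
The largest n with C(n, 9) < 34359738368 is n = 65 (where E[X] = 3995843735/4294967296 ≈ 0.9303549). Hence R(9, 9) > 65, i.e. R(9, 9) ≥ 66.

Largest n = 65; hence R(9, 9) > 65.


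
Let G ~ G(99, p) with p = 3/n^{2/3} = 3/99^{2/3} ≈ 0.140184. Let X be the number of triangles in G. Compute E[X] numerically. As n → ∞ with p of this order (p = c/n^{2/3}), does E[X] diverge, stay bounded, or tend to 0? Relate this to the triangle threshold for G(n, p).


Number of potential triangles: C(99, 3) = 156849.
Each occurs with probability p³ ≈ (0.140184)³ ≈ 2.75482094e-03.
By linearity: E[X] = C(99, 3)·p³ ≈ 156849 · 2.75482094e-03 ≈ 432.090909.
Since α = 2/3 < 1, p = c/n^{2/3} ≫ 1/n is above the triangle threshold p ~ 1/n. Asymptotically E[X] ~ (c³/6)·n^{3(1−α)} = (3³/6)·n^{1} → ∞; triangles are abundant w.h.p.

E[X] ≈ 432.090909; in regime p = Θ(1/n^{2/3}) E[X] diverges (above the triangle threshold p ~ 1/n).


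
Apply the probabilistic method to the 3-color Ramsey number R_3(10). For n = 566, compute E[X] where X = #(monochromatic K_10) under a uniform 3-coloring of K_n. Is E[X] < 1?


E[X] = C(566, 10) · 3^{1 − 45} = 858376364549067965458 · 3^{−44} = 858376364549067965458/984770902183611232881.
As a reduced fraction: E[X] = 858376364549067965458/984770902183611232881 ≈ 0.87165.
Is E[X] < 1? YES.
Since E[X] < 1, there exists a 3-coloring of K_{566} with no monochromatic K_10; hence R_3(10) > 566.

E[X] = 858376364549067965458/984770902183611232881 ≈ 0.87165; E[X] < 1, so R_3(10) > 566.


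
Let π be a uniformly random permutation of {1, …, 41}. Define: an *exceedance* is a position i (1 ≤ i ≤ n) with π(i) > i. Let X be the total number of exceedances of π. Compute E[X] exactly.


Write X = Σ_{i=1}^{41} X_i, where X_i = 1_{π(i) > i}.
For each fixed i, π(i) is uniform over {1, …, 41} (marginal of a uniform permutation), so P[π(i) > i] = (n − i)/n. Summing: Σ_{i=1}^{41} (n − i)/n = (0 + 1 + … + 40)/41 = 41(41 − 1)/(2·41) = (41 − 1)/2.
Hence E[X] = Σ_{i=1}^{41} (41 − i)/41 = 20 ≈ 20.0000.

E[X] = 20 = 20.0000.


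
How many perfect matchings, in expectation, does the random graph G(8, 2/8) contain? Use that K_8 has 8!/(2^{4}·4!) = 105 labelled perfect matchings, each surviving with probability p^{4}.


K_8 has 8!/(2^{4}·4!) = 105 labelled perfect matchings.
For each such perfect matching H, let X_H = 1 if all 4 edges of H are present in G. Then P[X_H = 1] = p^{4} = (1/4)^{4} = 1/256.
By linearity: E[X] = Σ_H E[X_H] = 105 · p^{4} = 105 · 1/256 = 105/256.
Numerically: E[X] ≈ 0.41016.

E[X] = 105 · (1/4)^{4} = 105/256 ≈ 0.41016.


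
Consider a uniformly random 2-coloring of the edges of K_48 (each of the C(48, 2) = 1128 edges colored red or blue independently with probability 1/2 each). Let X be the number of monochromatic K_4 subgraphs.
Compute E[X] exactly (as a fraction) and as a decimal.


Let X = Σ_S X_S over the C(48, 4) = 194580 subsets S of size 4, where X_S = 1 if the K_4 on S is monochromatic.
For a fixed S, the K_4 on S has C(4, 2) = 6 edges. P[all 6 edges red] = (1/2)^6, and likewise for blue, so P[monochromatic] = 2·(1/2)^6 = 2^{1 − 6} = 1/32.
By linearity of expectation: E[X] = C(48, 4) · 2^{1 − 6} = 194580 · 1/32 = 48645/8.
Numerically: E[X] ≈ 6080.6250.

E[X] = C(48,4)·2^(1−C(4,2)) = 48645/8 ≈ 6080.6250.


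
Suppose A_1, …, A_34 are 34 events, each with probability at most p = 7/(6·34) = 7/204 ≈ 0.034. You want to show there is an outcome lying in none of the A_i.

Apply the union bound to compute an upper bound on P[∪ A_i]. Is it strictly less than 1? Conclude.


Union bound: P[∪_{i=1}^{34} A_i] ≤ Σ_i P[A_i] ≤ 34·p = 34·(7/204) = 7/6.
Numerically: 7/6 ≈ 1.167.
Is 7/6 < 1? NO.
Since the bound 7/6 is ≥ 1, the union bound is uninformative here; it does NOT by itself certify existence.

34·p = 7/6 ≈ 1.167; existence NOT certified by the union bound.


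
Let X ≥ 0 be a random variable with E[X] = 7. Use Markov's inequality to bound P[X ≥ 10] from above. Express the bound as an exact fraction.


μ = E[X] = 7, a = 10.
Markov: P[X ≥ 10] ≤ μ/a = (7)/10 = 7/10.
Numerically: ≈ 0.7000.
(Since a = 10 > μ = 7.0000, the bound 7/10 is < 1 and informative.)

P[X ≥ 10] ≤ 7/10 ≈ 0.7000.


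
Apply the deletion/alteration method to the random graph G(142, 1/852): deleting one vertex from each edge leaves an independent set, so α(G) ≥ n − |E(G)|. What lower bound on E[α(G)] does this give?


E[|E(G)|] = C(142, 2)·p = 10011 · (1/852) = 47/4.
E[α(G)] ≥ n − E[|E(G)|] = 142 − 47/4 = 521/4.
Numerically: ≈ 130.250000.
(This is only a lower bound; the true E[α(G)] may be larger.)

E[α(G)] ≥ 521/4 ≈ 130.250000.


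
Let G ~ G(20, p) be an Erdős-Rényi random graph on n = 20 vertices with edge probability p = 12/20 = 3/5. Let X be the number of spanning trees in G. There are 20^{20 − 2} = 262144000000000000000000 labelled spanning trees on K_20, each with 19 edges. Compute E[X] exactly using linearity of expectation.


K_20 has 20^{20 − 2} = 262144000000000000000000 labelled spanning trees.
For each such spanning tree H, let X_H = 1 if all 19 edges of H are present in G. Then P[X_H = 1] = p^{19} = (3/5)^{19} = 1162261467/19073486328125.
By linearity of expectation: E[X] = Σ_H E[X_H] = 262144000000000000000000 · p^{19} = 262144000000000000000000 · 1162261467/19073486328125 = 79869999842655731712/5.
Numerically: E[X] ≈ 1.5974e+19.

E[X] = 262144000000000000000000 · (3/5)^{19} = 79869999842655731712/5 ≈ 1.5974e+19.


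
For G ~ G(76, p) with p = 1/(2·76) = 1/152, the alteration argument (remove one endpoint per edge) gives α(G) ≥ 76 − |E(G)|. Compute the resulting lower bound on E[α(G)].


E[|E(G)|] = C(76, 2)·p = 2850 · (1/152) = 75/4.
E[α(G)] ≥ n − E[|E(G)|] = 76 − 75/4 = 229/4.
Numerically: ≈ 57.25000.
(This is only a lower bound; the true E[α(G)] may be larger.)

E[α(G)] ≥ 229/4 ≈ 57.25000.


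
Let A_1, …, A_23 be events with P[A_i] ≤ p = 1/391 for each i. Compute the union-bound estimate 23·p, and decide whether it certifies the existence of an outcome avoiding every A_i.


Union bound: P[∪_{i=1}^{23} A_i] ≤ Σ_i P[A_i] ≤ 23·p = 23·(1/391) = 1/17.
Numerically: 1/17 ≈ 0.059.
Is 1/17 < 1? YES.
Since P[∪ A_i] ≤ 1/17 < 1, the complement has P[∩ A_i^c] ≥ 1 − 1/17 = 16/17 > 0, so some outcome avoids every A_i.

23·p = 1/17 ≈ 0.059; existence CERTIFIED by the union bound.


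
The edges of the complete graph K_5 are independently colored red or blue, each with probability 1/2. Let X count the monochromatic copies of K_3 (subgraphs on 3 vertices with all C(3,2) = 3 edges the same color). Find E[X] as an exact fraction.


Let X = Σ_S X_S over the C(5, 3) = 10 subsets S of size 3, where X_S = 1 if the K_3 on S is monochromatic.
For a fixed S, the K_3 on S has C(3, 2) = 3 edges. P[all 3 edges red] = (1/2)^3, and likewise for blue, so P[monochromatic] = 2·(1/2)^3 = 2^{1 − 3} = 1/4.
Summing: E[X] = C(5, 3) · 2^{1 − 3} = 10 · 1/4 = 5/2.
Numerically: E[X] ≈ 2.500.

E[X] = C(5,3)·2^(1−C(3,2)) = 5/2 ≈ 2.500.


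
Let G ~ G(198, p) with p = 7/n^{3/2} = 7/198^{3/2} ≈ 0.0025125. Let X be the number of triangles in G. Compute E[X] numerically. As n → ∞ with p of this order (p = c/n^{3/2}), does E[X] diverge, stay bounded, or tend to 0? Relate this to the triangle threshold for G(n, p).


Number of potential triangles: C(198, 3) = 1274196.
Each occurs with probability p³ ≈ (0.0025125)³ ≈ 1.5859912e-08.
By linearity: E[X] = C(198, 3)·p³ ≈ 1274196 · 1.5859912e-08 ≈ 0.02021.
Since α = 3/2 > 1, p = c/n^{3/2} = o(1/n) is below the triangle threshold p ~ 1/n. Asymptotically E[X] ~ (c³/6)·n^{3(1−α)} = (7³/6)·n^{-1.5} → 0, so by Markov's inequality G has no triangles w.h.p.

E[X] ≈ 0.02021; in regime p = Θ(1/n^{3/2}) E[X] tends to 0 (below the triangle threshold p ~ 1/n).


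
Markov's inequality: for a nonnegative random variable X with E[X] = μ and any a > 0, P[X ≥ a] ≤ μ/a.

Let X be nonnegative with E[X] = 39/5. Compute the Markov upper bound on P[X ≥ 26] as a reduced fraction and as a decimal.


μ = E[X] = 39/5, a = 26.
Markov: P[X ≥ 26] ≤ μ/a = (39/5)/26 = 3/10.
Numerically: ≈ 0.30000.
(Since a = 26 > μ = 7.80000, the bound 3/10 is < 1 and informative.)

P[X ≥ 26] ≤ 3/10 ≈ 0.30000.


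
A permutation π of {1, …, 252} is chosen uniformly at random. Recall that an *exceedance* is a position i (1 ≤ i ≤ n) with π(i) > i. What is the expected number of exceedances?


Write X = Σ_{i=1}^{252} X_i, where X_i = 1_{π(i) > i}.
For each fixed i, π(i) is uniform over {1, …, 252} (marginal of a uniform permutation), so P[π(i) > i] = (n − i)/n. Summing: Σ_{i=1}^{252} (n − i)/n = (0 + 1 + … + 251)/252 = 252(252 − 1)/(2·252) = (252 − 1)/2.
Hence E[X] = Σ_{i=1}^{252} (252 − i)/252 = 251/2 ≈ 125.500000.

E[X] = 251/2 = 125.500000.


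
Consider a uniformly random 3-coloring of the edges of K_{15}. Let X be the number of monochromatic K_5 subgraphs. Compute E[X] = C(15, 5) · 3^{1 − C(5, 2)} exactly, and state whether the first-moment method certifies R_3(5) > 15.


E[X] = C(15, 5) · 3^{1 − 10} = 3003 · 3^{−9} = 3003/19683.
As a reduced fraction: E[X] = 1001/6561 ≈ 0.15257.
Is E[X] < 1? YES.
Since E[X] < 1, there exists a 3-coloring of K_{15} with no monochromatic K_5; hence R_3(5) > 15.

E[X] = 1001/6561 ≈ 0.15257; E[X] < 1, so R_3(5) > 15.


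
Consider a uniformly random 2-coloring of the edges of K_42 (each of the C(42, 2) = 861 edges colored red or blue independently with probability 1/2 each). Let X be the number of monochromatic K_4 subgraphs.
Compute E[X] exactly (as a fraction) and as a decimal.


Let X = Σ_S X_S over the C(42, 4) = 111930 subsets S of size 4, where X_S = 1 if the K_4 on S is monochromatic.
For a fixed S, the K_4 on S has C(4, 2) = 6 edges. P[all 6 edges red] = (1/2)^6, and likewise for blue, so P[monochromatic] = 2·(1/2)^6 = 2^{1 − 6} = 1/32.
By linearity of expectation: E[X] = C(42, 4) · 2^{1 − 6} = 111930 · 1/32 = 55965/16.
Numerically: E[X] ≈ 3497.812500.

E[X] = C(42,4)·2^(1−C(4,2)) = 55965/16 ≈ 3497.812500.


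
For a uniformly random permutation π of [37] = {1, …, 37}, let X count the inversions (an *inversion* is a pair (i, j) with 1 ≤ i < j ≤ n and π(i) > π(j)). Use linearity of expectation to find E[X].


Write X = Σ X_I over the C(37, 2) = 666 pairs i < j, with X_I the indicator of one inversion.
There are 666 indicators.
For each fixed pair i < j, the values π(i) and π(j) are two distinct elements of {1, …, 37} in uniformly random order; by symmetry P[π(i) > π(j)] = 1/2.
By linearity: E[X] = 666 · (1/2) = C(37, 2) · (1/2) = 666/2 = 333 ≈ 333.000000.

E[X] = 333 = 333.000000.


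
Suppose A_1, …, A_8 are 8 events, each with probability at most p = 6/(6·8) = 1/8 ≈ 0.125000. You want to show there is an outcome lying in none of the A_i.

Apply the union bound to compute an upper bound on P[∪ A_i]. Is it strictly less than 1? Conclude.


Union bound: P[∪_{i=1}^{8} A_i] ≤ Σ_i P[A_i] ≤ 8·p = 8·(1/8) = 1.
Numerically: 1 ≈ 1.000000.
Is 1 < 1? NO.
Since the bound 1 is ≥ 1, the union bound is uninformative here; it does NOT by itself certify existence.

8·p = 1 ≈ 1.000000; existence NOT certified by the union bound.


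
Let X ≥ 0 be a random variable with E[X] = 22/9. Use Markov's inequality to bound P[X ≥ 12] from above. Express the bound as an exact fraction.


μ = E[X] = 22/9, a = 12.
Markov: P[X ≥ 12] ≤ μ/a = (22/9)/12 = 11/54.
Numerically: ≈ 0.203704.
(Since a = 12 > μ = 2.444444, the bound 11/54 is < 1 and informative.)

P[X ≥ 12] ≤ 11/54 ≈ 0.203704.


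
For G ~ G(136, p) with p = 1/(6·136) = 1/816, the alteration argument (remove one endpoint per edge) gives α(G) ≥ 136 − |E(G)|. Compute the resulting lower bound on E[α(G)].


E[|E(G)|] = C(136, 2)·p = 9180 · (1/816) = 45/4.
E[α(G)] ≥ n − E[|E(G)|] = 136 − 45/4 = 499/4.
Numerically: ≈ 124.750000.
(This is only a lower bound; the true E[α(G)] may be larger.)

E[α(G)] ≥ 499/4 ≈ 124.750000.


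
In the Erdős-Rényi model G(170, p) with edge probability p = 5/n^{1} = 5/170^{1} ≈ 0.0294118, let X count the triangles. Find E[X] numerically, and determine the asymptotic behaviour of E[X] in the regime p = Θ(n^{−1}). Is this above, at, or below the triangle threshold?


Number of potential triangles: C(170, 3) = 804440.
Each occurs with probability p³ ≈ (0.0294118)³ ≈ 2.54427030e-05.
By linearity: E[X] = C(170, 3)·p³ ≈ 804440 · 2.54427030e-05 ≈ 20.467128.
Here α = 1, so p = 5/n is exactly at the triangle threshold p ~ 1/n. Asymptotically E[X] → c³/6 = 5³/6 = 125/6 ≈ 20.833333, a bounded constant. In this regime the triangle count is asymptotically Poisson(c³/6).

E[X] ≈ 20.467128; in regime p = Θ(1/n^{1}) E[X] stays bounded (at the triangle threshold p ~ 1/n).


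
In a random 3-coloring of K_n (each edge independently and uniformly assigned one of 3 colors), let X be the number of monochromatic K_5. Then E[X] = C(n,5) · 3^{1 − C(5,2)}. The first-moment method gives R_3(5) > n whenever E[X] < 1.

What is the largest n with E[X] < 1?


We need C(n, 5) · 3^{1 − 10} < 1, i.e. C(n, 5) < 3^{10 − 1} = 19683.
Check values of n near the boundary:
  n = 19: C(19, 5) = 11628; 11628 < 19683? YES
  n = 20: C(20, 5) = 15504; 15504 < 19683? YES
  n = 21: C(21, 5) = 20349; 20349 < 19683? NO
The largest n with C(n, 5) < 19683 is n = 20 (where E[X] = 5168/6561 ≈ 0.787685). Hence R_3(5) > 20, i.e. R_3(5) ≥ 21.

Largest n = 20; hence R_3(5) > 20.


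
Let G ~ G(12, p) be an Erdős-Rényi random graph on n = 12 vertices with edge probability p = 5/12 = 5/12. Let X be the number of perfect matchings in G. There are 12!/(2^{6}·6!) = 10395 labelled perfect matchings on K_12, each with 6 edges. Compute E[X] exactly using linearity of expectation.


K_12 has 12!/(2^{6}·6!) = 10395 labelled perfect matchings.
For each such perfect matching H, let X_H = 1 if all 6 edges of H are present in G. Then P[X_H = 1] = p^{6} = (5/12)^{6} = 15625/2985984.
By linearity of expectation: E[X] = Σ_H E[X_H] = 10395 · p^{6} = 10395 · 15625/2985984 = 6015625/110592.
Numerically: E[X] ≈ 54.3948.

E[X] = 10395 · (5/12)^{6} = 6015625/110592 ≈ 54.3948.


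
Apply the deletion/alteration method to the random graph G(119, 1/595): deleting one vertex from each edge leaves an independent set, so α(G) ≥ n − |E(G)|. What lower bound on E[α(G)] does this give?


E[|E(G)|] = C(119, 2)·p = 7021 · (1/595) = 59/5.
E[α(G)] ≥ n − E[|E(G)|] = 119 − 59/5 = 536/5.
Numerically: ≈ 107.2000.
(This is only a lower bound; the true E[α(G)] may be larger.)

E[α(G)] ≥ 536/5 ≈ 107.2000.


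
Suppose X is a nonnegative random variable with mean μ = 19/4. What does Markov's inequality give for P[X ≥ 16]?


μ = E[X] = 19/4, a = 16.
Markov: P[X ≥ 16] ≤ μ/a = (19/4)/16 = 19/64.
Numerically: ≈ 0.2969.
(Since a = 16 > μ = 4.7500, the bound 19/64 is < 1 and informative.)

P[X ≥ 16] ≤ 19/64 ≈ 0.2969.


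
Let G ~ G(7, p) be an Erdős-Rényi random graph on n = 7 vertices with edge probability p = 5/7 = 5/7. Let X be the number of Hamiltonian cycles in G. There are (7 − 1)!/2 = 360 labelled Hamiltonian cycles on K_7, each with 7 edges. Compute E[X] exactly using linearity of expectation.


K_7 has (7 − 1)!/2 = 360 labelled Hamiltonian cycles.
For each such Hamiltonian cycle H, let X_H = 1 if all 7 edges of H are present in G. Then P[X_H = 1] = p^{7} = (5/7)^{7} = 78125/823543.
By linearity of expectation: E[X] = Σ_H E[X_H] = 360 · p^{7} = 360 · 78125/823543 = 28125000/823543.
Numerically: E[X] ≈ 34.1512.

E[X] = 360 · (5/7)^{7} = 28125000/823543 ≈ 34.1512.


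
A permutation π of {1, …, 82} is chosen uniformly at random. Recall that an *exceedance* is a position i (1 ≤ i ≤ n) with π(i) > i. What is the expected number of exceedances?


Write X = Σ_{i=1}^{82} X_i, where X_i = 1_{π(i) > i}.
For each fixed i, π(i) is uniform over {1, …, 82} (marginal of a uniform permutation), so P[π(i) > i] = (n − i)/n. Summing: Σ_{i=1}^{82} (n − i)/n = (0 + 1 + … + 81)/82 = 82(82 − 1)/(2·82) = (82 − 1)/2.
Hence E[X] = Σ_{i=1}^{82} (82 − i)/82 = 81/2 ≈ 40.500.

E[X] = 81/2 = 40.500.


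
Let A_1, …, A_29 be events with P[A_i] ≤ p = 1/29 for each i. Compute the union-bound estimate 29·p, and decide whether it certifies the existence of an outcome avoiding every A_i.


Union bound: P[∪_{i=1}^{29} A_i] ≤ Σ_i P[A_i] ≤ 29·p = 29·(1/29) = 1.
Numerically: 1 ≈ 1.0000000.
Is 1 < 1? NO.
Since the bound 1 is ≥ 1, the union bound is uninformative here; it does NOT by itself certify existence.

29·p = 1 ≈ 1.0000000; existence NOT certified by the union bound.
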